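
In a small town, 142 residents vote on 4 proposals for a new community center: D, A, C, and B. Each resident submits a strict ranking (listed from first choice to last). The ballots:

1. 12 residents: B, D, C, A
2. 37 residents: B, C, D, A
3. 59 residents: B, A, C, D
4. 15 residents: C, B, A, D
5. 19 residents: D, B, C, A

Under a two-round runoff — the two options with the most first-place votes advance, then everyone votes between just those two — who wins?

Round 1 first-place votes: D 19, A 0, C 15, B 108.
B and D advance.
Runoff: B is preferred to D by 123 voters; D by 19.
B wins the runoff.

B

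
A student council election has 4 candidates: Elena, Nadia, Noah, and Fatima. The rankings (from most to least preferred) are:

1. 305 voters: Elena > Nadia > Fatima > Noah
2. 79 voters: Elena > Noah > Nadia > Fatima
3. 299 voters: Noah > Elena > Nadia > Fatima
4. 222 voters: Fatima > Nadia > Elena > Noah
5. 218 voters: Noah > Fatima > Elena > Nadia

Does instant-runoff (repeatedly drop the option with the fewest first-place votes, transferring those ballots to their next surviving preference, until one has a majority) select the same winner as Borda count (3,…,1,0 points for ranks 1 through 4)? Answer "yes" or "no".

yes

Instant-runoff — R1 Elena 384, Nadia 0, Noah 517, Fatima 222 (Nadia out); R2 Elena 384, Noah 517, Fatima 222 (Fatima out); R3 Elena 606, Noah 517 (Elena winner). Winner: Elena.
Borda — scores: Elena 2190, Nadia 1432, Noah 1709, Fatima 1407. Winner: Elena.
The two methods agree.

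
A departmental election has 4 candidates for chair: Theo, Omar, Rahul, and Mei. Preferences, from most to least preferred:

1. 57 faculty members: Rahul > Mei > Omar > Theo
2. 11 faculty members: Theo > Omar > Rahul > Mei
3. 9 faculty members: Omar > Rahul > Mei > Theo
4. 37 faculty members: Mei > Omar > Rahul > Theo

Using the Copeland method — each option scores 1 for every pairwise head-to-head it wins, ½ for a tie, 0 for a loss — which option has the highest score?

Rahul

Theo: loses to Omar, Rahul, and Mei → score 0.
Omar: beats Theo; ties Rahul; loses to Mei → score 1.5.
Rahul: beats Theo and Mei; ties Omar → score 2.5.
Mei: beats Theo and Omar; loses to Rahul → score 2.
Rahul has the best pairwise record.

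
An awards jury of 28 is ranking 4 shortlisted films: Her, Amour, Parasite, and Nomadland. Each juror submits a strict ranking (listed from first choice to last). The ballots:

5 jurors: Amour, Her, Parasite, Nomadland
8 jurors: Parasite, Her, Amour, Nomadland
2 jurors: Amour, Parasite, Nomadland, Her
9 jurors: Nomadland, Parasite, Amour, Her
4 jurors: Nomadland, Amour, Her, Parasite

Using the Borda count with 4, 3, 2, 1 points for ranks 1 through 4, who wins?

Her: 5·3 + 8·3 + 2·1 + 9·1 + 4·2 = 58
Amour: 5·4 + 8·2 + 2·4 + 9·2 + 4·3 = 74
Parasite: 5·2 + 8·4 + 2·3 + 9·3 + 4·1 = 79
Nomadland: 5·1 + 8·1 + 2·2 + 9·4 + 4·4 = 69
Parasite has the highest Borda score (79).

Parasite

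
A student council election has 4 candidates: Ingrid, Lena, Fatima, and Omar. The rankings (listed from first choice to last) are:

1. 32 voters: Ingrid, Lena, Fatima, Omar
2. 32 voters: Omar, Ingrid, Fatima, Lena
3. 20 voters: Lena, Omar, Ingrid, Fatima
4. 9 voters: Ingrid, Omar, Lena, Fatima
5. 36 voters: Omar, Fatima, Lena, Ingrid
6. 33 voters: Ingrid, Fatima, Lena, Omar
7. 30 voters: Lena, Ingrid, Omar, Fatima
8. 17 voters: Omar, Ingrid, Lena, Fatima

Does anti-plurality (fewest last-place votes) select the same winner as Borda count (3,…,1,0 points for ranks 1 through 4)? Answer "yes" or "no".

Anti-plurality — last-place votes: Ingrid 36, Lena 32, Fatima 76, Omar 65. Winner: Lena.
Borda — scores: Ingrid 400, Lena 309, Fatima 202, Omar 343. Winner: Ingrid.
The two methods disagree.

no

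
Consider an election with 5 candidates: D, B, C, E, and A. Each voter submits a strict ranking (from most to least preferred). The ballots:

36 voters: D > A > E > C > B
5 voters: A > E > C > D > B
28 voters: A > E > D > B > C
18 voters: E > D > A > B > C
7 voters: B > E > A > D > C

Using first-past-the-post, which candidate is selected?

First-place votes: D 36, B 7, C 0, E 18, A 33.
D has the most first-place votes.

D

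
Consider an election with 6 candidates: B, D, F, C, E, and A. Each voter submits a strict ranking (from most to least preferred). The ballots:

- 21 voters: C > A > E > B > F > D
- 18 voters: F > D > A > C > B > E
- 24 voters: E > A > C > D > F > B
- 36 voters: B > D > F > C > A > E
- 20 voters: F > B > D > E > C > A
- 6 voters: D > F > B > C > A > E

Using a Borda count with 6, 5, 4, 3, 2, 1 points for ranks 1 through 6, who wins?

F

B: 21·3 + 18·2 + 24·1 + 36·6 + 20·5 + 6·4 = 463
D: 21·1 + 18·5 + 24·3 + 36·5 + 20·4 + 6·6 = 479
F: 21·2 + 18·6 + 24·2 + 36·4 + 20·6 + 6·5 = 492
C: 21·6 + 18·3 + 24·4 + 36·3 + 20·2 + 6·3 = 442
E: 21·4 + 18·1 + 24·6 + 36·1 + 20·3 + 6·1 = 348
A: 21·5 + 18·4 + 24·5 + 36·2 + 20·1 + 6·2 = 401
F has the highest Borda score (492).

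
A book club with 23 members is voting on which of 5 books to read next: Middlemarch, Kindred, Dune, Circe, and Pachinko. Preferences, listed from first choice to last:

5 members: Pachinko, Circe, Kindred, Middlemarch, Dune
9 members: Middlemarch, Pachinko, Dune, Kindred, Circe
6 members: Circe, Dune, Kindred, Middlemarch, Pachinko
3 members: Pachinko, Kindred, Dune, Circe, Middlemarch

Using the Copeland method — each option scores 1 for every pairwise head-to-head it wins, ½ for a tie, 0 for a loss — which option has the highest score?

Pachinko

Middlemarch: beats Dune and Pachinko; loses to Kindred and Circe → score 2.
Kindred: beats Middlemarch and Circe; loses to Dune and Pachinko → score 2.
Dune: beats Kindred and Circe; loses to Middlemarch and Pachinko → score 2.
Circe: beats Middlemarch; loses to Kindred, Dune, and Pachinko → score 1.
Pachinko: beats Kindred, Dune, and Circe; loses to Middlemarch → score 3.
Pachinko has the best pairwise record.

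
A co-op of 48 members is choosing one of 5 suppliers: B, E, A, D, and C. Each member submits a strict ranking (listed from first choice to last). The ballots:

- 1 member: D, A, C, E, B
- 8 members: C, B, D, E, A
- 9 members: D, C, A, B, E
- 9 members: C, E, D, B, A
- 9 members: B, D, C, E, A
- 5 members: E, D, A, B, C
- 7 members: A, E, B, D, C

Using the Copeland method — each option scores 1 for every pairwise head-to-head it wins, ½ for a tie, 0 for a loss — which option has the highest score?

D

B: beats E and A; ties D; loses to C → score 2.5.
E: beats A; loses to B, D, and C → score 1.
A: loses to B, E, D, and C → score 0.
D: beats E, A, and C; ties B → score 3.5.
C: beats B, E, and A; loses to D → score 3.
D has the best pairwise record.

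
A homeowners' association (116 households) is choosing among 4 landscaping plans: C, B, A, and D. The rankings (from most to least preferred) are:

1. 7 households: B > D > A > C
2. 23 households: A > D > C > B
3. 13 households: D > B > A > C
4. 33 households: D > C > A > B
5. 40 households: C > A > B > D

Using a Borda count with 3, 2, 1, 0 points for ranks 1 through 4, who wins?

C

C: 7·0 + 23·1 + 13·0 + 33·2 + 40·3 = 209
B: 7·3 + 23·0 + 13·2 + 33·0 + 40·1 = 87
A: 7·1 + 23·3 + 13·1 + 33·1 + 40·2 = 202
D: 7·2 + 23·2 + 13·3 + 33·3 + 40·0 = 198
C has the highest Borda score (209).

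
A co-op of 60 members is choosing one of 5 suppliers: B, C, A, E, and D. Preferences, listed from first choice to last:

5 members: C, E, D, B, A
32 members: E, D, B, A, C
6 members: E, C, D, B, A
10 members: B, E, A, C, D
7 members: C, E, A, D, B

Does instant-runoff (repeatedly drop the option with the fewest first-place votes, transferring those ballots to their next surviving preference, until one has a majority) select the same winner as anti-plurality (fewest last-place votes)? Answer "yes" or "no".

yes

Instant-runoff — R1 B 10, C 12, A 0, E 38, D 0 (E winner). Winner: E.
Anti-plurality — last-place votes: B 7, C 32, A 11, E 0, D 10. Winner: E.
The two methods agree.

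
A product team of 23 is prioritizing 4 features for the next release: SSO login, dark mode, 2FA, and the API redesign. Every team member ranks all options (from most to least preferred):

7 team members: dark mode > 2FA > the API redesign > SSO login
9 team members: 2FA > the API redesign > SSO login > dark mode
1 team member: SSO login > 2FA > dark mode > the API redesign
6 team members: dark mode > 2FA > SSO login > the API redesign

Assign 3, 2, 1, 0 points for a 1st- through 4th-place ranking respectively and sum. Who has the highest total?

SSO login: 7·0 + 9·1 + 1·3 + 6·1 = 18
dark mode: 7·3 + 9·0 + 1·1 + 6·3 = 40
2FA: 7·2 + 9·3 + 1·2 + 6·2 = 55
the API redesign: 7·1 + 9·2 + 1·0 + 6·0 = 25
2FA has the highest Borda score (55).

2FA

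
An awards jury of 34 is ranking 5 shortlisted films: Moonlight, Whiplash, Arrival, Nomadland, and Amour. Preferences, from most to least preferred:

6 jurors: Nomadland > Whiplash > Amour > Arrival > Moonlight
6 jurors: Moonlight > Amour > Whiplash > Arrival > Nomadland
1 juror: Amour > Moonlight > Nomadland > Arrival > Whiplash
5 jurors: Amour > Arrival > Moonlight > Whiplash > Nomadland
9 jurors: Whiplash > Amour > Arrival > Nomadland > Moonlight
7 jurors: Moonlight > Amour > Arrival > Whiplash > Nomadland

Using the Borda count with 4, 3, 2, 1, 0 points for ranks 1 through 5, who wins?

Amour

Moonlight: 6·0 + 6·4 + 1·3 + 5·2 + 9·0 + 7·4 = 65
Whiplash: 6·3 + 6·2 + 1·0 + 5·1 + 9·4 + 7·1 = 78
Arrival: 6·1 + 6·1 + 1·1 + 5·3 + 9·2 + 7·2 = 60
Nomadland: 6·4 + 6·0 + 1·2 + 5·0 + 9·1 + 7·0 = 35
Amour: 6·2 + 6·3 + 1·4 + 5·4 + 9·3 + 7·3 = 102
Amour has the highest Borda score (102).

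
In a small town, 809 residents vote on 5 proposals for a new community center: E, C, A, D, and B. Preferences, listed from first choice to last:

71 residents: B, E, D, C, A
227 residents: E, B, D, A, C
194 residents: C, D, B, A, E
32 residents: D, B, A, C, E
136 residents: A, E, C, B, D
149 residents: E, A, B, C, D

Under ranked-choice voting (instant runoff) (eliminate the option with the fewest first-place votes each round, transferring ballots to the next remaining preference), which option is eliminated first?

D

Round 1: E 376, C 194, A 136, D 32, B 71. Eliminate D.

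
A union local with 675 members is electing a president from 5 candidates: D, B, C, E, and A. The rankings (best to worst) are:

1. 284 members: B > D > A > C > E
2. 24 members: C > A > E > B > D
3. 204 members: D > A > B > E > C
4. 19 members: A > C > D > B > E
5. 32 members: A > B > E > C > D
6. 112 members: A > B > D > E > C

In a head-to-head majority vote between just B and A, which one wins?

A

Voters preferring B to A: 284; preferring A to B: 391.
A wins the head-to-head.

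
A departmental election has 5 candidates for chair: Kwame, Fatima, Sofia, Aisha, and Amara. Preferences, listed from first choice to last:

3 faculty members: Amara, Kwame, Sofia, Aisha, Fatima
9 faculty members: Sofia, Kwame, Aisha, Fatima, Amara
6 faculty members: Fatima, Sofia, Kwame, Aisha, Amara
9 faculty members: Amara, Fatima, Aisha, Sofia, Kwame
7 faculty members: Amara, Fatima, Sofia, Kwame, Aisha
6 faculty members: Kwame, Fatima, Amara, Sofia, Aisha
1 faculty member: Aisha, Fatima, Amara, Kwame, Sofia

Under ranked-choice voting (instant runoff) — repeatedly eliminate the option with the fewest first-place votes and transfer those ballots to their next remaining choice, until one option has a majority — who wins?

Fatima

Round 1: Kwame 6, Fatima 6, Sofia 9, Aisha 1, Amara 19. Eliminate Aisha.
Round 2: Kwame 6, Fatima 7, Sofia 9, Amara 19. Eliminate Kwame.
Round 3: Fatima 13, Sofia 9, Amara 19. Eliminate Sofia.
Round 4: Fatima 22, Amara 19. Fatima has a majority.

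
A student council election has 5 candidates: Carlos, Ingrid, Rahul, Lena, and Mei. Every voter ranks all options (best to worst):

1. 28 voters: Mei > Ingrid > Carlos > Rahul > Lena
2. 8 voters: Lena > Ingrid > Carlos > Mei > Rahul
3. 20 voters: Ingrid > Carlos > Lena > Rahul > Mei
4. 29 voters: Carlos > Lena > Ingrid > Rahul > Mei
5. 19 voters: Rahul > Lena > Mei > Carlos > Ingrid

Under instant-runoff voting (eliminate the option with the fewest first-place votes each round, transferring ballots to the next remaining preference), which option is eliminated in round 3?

Round 1: Carlos 29, Ingrid 20, Rahul 19, Lena 8, Mei 28. Eliminate Lena.
Round 2: Carlos 29, Ingrid 28, Rahul 19, Mei 28. Eliminate Rahul.
Round 3: Carlos 29, Ingrid 28, Mei 47. Eliminate Ingrid.

Ingrid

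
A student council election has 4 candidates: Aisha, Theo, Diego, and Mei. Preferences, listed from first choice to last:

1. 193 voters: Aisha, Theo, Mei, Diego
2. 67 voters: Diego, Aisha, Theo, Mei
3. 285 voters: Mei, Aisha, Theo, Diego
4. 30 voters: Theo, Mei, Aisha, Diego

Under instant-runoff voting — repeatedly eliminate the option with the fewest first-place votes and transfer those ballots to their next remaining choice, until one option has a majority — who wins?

Round 1: Aisha 193, Theo 30, Diego 67, Mei 285. Eliminate Theo.
Round 2: Aisha 193, Diego 67, Mei 315. Mei has a majority.

Mei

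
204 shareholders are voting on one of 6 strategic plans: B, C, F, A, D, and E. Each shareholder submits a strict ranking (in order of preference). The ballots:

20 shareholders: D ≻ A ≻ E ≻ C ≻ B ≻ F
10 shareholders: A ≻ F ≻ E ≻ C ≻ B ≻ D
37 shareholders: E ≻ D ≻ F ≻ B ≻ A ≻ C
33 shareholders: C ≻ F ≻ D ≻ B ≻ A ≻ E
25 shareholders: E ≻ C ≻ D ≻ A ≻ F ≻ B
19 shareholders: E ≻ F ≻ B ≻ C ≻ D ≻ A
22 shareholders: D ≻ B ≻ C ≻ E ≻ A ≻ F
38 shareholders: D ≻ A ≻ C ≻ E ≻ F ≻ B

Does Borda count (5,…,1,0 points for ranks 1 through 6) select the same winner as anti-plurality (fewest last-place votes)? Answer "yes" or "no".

Borda — scores: B 315, C 543, F 422, A 424, D 741, E 615. Winner: D.
Anti-plurality — last-place votes: B 63, C 37, F 42, A 19, D 10, E 33. Winner: D.
The two methods agree.

yes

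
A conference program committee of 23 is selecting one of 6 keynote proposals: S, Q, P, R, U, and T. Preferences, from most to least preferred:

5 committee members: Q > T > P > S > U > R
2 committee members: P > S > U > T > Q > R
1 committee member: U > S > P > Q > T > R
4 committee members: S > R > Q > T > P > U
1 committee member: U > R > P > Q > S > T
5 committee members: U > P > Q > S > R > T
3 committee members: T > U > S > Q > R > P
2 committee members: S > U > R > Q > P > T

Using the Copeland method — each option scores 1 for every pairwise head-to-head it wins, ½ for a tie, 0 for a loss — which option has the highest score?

S

S: beats Q, R, U, and T; loses to P → score 4.
Q: beats P, R, and T; loses to S and U → score 3.
P: beats S and R; loses to Q, U, and T → score 2.
R: beats T; loses to S, Q, P, and U → score 1.
U: beats Q, P, and R; loses to S and T → score 3.
T: beats P and U; loses to S, Q, and R → score 2.
S has the best pairwise record.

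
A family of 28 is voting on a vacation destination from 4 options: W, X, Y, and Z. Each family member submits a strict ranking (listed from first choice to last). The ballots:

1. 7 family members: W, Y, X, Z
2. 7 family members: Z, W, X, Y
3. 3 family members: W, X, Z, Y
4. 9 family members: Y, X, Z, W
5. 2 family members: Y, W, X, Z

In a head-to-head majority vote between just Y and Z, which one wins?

Voters preferring Y to Z: 18; preferring Z to Y: 10.
Y wins the head-to-head.

Y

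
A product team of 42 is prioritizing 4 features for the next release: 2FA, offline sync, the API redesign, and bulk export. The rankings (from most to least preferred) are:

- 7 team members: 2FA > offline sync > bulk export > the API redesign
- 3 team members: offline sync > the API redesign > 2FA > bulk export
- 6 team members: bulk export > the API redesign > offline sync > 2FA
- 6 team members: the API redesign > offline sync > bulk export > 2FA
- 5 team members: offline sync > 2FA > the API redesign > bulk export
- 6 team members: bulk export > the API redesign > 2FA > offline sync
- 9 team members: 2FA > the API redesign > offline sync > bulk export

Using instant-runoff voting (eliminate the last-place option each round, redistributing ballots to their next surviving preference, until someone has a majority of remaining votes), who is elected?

Round 1: 2FA 16, offline sync 8, the API redesign 6, bulk export 12. Eliminate the API redesign.
Round 2: 2FA 16, offline sync 14, bulk export 12. Eliminate bulk export.
Round 3: 2FA 22, offline sync 20. 2FA has a majority.

2FA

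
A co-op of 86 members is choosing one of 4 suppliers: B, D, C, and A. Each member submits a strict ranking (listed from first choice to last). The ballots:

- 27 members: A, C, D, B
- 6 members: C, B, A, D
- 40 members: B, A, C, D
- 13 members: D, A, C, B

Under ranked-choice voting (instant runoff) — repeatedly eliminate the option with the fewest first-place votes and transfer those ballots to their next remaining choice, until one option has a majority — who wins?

Round 1: B 40, D 13, C 6, A 27. Eliminate C.
Round 2: B 46, D 13, A 27. B has a majority.

B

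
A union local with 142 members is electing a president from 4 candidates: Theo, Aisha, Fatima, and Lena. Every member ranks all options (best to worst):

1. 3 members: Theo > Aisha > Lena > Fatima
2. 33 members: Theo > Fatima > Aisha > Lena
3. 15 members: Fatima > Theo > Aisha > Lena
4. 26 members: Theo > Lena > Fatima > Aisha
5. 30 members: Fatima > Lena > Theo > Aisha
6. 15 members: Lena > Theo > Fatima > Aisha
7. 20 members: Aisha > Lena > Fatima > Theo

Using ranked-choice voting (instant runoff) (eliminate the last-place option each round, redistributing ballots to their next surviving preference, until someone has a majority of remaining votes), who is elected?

Theo

Round 1: Theo 62, Aisha 20, Fatima 45, Lena 15. Eliminate Lena.
Round 2: Theo 77, Aisha 20, Fatima 45. Theo has a majority.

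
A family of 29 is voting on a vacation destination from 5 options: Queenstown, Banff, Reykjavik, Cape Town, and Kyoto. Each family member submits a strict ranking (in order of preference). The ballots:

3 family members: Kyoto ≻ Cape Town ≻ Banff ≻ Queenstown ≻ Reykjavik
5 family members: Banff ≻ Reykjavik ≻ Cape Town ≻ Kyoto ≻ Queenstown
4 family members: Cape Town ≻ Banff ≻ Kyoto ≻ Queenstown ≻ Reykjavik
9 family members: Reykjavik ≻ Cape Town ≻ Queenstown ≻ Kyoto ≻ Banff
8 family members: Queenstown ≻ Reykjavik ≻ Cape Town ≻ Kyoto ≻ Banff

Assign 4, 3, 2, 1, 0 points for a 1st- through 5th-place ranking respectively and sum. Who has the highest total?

Queenstown: 3·1 + 5·0 + 4·1 + 9·2 + 8·4 = 57
Banff: 3·2 + 5·4 + 4·3 + 9·0 + 8·0 = 38
Reykjavik: 3·0 + 5·3 + 4·0 + 9·4 + 8·3 = 75
Cape Town: 3·3 + 5·2 + 4·4 + 9·3 + 8·2 = 78
Kyoto: 3·4 + 5·1 + 4·2 + 9·1 + 8·1 = 42
Cape Town has the highest Borda score (78).

Cape Town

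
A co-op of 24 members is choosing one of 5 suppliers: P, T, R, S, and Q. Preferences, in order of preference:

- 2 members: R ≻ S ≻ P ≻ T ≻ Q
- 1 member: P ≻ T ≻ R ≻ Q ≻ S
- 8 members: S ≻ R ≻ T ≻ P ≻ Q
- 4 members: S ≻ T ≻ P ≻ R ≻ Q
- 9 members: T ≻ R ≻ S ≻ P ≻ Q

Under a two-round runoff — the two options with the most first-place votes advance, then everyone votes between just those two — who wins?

S

Round 1 first-place votes: P 1, T 9, R 2, S 12, Q 0.
S and T advance.
Runoff: S is preferred to T by 14 voters; T by 10.
S wins the runoff.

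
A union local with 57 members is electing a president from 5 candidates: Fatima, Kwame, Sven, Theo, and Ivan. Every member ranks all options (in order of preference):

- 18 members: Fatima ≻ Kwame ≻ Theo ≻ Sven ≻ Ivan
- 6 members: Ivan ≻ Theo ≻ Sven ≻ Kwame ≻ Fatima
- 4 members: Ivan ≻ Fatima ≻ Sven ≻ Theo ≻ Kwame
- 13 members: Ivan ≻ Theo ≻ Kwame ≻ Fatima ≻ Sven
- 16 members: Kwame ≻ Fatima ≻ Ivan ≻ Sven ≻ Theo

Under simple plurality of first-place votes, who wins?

First-place votes: Fatima 18, Kwame 16, Sven 0, Theo 0, Ivan 23.
Ivan has the most first-place votes.

Ivan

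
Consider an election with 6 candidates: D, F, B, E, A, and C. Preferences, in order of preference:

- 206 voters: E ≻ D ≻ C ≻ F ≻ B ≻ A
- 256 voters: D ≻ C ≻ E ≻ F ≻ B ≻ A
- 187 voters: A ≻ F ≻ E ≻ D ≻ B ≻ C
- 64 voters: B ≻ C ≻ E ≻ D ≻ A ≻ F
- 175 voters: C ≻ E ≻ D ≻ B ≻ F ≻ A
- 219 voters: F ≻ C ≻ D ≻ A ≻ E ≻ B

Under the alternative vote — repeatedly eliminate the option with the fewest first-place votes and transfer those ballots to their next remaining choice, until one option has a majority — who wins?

Round 1: D 256, F 219, B 64, E 206, A 187, C 175. Eliminate B.
Round 2: D 256, F 219, E 206, A 187, C 239. Eliminate A.
Round 3: D 256, F 406, E 206, C 239. Eliminate E.
Round 4: D 462, F 406, C 239. Eliminate C.
Round 5: D 701, F 406. D has a majority.

D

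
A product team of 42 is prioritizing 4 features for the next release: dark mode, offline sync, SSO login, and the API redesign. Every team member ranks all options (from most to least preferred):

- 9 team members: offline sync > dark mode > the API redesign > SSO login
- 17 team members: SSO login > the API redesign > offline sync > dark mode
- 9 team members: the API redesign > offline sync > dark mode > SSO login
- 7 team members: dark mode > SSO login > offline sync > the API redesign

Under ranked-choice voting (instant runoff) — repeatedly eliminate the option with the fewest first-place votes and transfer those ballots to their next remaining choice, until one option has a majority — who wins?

SSO login

Round 1: dark mode 7, offline sync 9, SSO login 17, the API redesign 9. Eliminate dark mode.
Round 2: offline sync 9, SSO login 24, the API redesign 9. SSO login has a majority.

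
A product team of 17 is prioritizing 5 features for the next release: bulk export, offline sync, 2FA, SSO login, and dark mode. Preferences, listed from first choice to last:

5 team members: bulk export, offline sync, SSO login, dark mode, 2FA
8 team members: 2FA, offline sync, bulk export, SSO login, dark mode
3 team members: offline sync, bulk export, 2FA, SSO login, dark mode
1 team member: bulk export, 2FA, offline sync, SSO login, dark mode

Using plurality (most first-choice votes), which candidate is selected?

2FA

First-place votes: bulk export 6, offline sync 3, 2FA 8, SSO login 0, dark mode 0.
2FA has the most first-place votes.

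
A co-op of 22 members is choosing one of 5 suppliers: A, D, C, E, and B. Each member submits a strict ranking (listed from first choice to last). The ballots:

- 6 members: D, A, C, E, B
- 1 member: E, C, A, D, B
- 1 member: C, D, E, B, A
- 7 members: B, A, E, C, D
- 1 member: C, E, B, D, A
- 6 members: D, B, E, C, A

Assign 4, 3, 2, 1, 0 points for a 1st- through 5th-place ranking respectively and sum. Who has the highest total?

A: 6·3 + 1·2 + 1·0 + 7·3 + 1·0 + 6·0 = 41
D: 6·4 + 1·1 + 1·3 + 7·0 + 1·1 + 6·4 = 53
C: 6·2 + 1·3 + 1·4 + 7·1 + 1·4 + 6·1 = 36
E: 6·1 + 1·4 + 1·2 + 7·2 + 1·3 + 6·2 = 41
B: 6·0 + 1·0 + 1·1 + 7·4 + 1·2 + 6·3 = 49
D has the highest Borda score (53).

D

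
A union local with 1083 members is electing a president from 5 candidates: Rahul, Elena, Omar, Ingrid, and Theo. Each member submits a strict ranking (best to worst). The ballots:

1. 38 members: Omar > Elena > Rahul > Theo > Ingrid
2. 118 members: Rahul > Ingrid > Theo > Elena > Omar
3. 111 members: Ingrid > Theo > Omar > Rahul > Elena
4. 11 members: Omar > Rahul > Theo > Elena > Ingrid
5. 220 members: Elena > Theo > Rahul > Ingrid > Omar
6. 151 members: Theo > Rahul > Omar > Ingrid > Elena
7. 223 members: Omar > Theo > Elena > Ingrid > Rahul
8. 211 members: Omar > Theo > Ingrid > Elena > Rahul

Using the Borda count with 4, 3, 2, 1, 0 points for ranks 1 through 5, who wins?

Theo

Rahul: 38·2 + 118·4 + 111·1 + 11·3 + 220·2 + 151·3 + 223·0 + 211·0 = 1585
Elena: 38·3 + 118·1 + 111·0 + 11·1 + 220·4 + 151·0 + 223·2 + 211·1 = 1780
Omar: 38·4 + 118·0 + 111·2 + 11·4 + 220·0 + 151·2 + 223·4 + 211·4 = 2456
Ingrid: 38·0 + 118·3 + 111·4 + 11·0 + 220·1 + 151·1 + 223·1 + 211·2 = 1814
Theo: 38·1 + 118·2 + 111·3 + 11·2 + 220·3 + 151·4 + 223·3 + 211·3 = 3195
Theo has the highest Borda score (3195).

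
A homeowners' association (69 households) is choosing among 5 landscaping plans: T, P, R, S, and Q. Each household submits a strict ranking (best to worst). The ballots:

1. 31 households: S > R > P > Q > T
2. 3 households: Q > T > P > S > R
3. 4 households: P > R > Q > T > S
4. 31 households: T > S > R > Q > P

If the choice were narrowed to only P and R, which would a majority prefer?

R

Voters preferring P to R: 7; preferring R to P: 62.
R wins the head-to-head.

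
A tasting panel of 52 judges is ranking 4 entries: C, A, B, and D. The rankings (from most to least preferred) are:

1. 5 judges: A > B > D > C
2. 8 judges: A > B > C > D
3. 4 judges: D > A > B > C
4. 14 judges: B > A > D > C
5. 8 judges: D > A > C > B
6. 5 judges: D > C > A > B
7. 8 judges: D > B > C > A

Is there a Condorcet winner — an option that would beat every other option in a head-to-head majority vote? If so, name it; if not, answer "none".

A

A vs C: 39–13 for A.
A vs B: 30–22 for A.
A vs D: 27–25 for A.
A beats every other option head-to-head.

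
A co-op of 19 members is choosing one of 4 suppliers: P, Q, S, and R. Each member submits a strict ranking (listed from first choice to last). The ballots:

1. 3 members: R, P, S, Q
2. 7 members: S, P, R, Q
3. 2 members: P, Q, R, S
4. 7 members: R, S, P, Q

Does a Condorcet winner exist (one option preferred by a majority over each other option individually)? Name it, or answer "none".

R

R vs P: 10–9 for R.
R vs Q: 17–2 for R.
R vs S: 12–7 for R.
R beats every other option head-to-head.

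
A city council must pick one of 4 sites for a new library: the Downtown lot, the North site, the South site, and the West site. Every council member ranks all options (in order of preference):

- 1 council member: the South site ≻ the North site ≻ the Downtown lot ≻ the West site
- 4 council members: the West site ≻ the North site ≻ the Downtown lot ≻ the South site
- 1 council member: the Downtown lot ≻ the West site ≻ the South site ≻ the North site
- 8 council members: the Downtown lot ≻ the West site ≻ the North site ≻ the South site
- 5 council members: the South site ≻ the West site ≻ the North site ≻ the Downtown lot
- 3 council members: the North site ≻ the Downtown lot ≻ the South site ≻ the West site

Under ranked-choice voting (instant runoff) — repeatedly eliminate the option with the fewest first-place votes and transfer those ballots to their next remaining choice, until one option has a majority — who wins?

the Downtown lot

Round 1: the Downtown lot 9, the North site 3, the South site 6, the West site 4. Eliminate the North site.
Round 2: the Downtown lot 12, the South site 6, the West site 4. The Downtown lot has a majority.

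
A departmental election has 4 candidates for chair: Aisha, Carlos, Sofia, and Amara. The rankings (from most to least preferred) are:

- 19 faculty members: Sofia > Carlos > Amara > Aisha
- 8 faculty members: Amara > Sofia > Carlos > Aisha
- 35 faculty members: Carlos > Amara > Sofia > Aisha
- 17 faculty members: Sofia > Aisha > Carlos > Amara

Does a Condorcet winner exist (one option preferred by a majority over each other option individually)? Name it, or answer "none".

none

Checking pairwise contests:
Carlos beats Aisha 62–17.
Sofia beats Carlos 44–35.
Amara beats Sofia 43–36.
Carlos beats Amara 71–8.
Every option loses at least one head-to-head, so there is no Condorcet winner.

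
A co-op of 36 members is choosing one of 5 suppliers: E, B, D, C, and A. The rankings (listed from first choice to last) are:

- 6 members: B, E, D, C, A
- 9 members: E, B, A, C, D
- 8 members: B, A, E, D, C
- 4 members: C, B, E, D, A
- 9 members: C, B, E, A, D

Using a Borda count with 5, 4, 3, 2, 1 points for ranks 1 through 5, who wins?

E: 6·4 + 9·5 + 8·3 + 4·3 + 9·3 = 132
B: 6·5 + 9·4 + 8·5 + 4·4 + 9·4 = 158
D: 6·3 + 9·1 + 8·2 + 4·2 + 9·1 = 60
C: 6·2 + 9·2 + 8·1 + 4·5 + 9·5 = 103
A: 6·1 + 9·3 + 8·4 + 4·1 + 9·2 = 87
B has the highest Borda score (158).

B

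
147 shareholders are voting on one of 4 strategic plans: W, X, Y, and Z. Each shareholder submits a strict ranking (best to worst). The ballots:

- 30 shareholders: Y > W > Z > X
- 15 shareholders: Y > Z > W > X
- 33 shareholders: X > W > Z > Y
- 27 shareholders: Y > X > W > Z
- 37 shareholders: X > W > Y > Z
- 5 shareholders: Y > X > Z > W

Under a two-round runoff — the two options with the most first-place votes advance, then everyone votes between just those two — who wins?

Y

Round 1 first-place votes: W 0, X 70, Y 77, Z 0.
Y and X advance.
Runoff: Y is preferred to X by 77 voters; X by 70.
Y wins the runoff.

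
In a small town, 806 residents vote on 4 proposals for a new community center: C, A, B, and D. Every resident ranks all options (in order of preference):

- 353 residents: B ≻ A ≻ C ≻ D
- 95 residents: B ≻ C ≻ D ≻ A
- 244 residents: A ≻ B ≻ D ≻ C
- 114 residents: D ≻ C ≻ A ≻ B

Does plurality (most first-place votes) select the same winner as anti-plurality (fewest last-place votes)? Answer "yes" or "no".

Plurality — first-place votes: C 0, A 244, B 448, D 114. Winner: B.
Anti-plurality — last-place votes: C 244, A 95, B 114, D 353. Winner: A.
The two methods disagree.

no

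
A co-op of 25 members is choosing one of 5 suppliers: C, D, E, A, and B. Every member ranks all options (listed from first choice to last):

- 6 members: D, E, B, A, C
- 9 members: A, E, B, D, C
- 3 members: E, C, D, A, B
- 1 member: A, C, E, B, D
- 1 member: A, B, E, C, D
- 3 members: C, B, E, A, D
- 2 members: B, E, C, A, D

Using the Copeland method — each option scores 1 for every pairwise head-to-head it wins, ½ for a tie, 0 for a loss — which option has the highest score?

E

C: loses to D, E, A, and B → score 0.
D: beats C; loses to E, A, and B → score 1.
E: beats C, D, A, and B → score 4.
A: beats C, D, and B; loses to E → score 3.
B: beats C and D; loses to E and A → score 2.
E has the best pairwise record.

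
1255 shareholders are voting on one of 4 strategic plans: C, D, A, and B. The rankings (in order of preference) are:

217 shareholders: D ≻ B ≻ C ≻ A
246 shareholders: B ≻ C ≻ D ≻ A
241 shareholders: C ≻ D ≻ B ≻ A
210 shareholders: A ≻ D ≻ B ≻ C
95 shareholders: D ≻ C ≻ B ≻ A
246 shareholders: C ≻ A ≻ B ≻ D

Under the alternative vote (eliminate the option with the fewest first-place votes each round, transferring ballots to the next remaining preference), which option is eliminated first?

A

Round 1: C 487, D 312, A 210, B 246. Eliminate A.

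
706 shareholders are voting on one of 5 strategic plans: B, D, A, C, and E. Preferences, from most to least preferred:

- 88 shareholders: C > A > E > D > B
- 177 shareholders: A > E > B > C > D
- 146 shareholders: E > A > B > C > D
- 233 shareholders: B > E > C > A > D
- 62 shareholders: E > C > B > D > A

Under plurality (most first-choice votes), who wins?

First-place votes: B 233, D 0, A 177, C 88, E 208.
B has the most first-place votes.

B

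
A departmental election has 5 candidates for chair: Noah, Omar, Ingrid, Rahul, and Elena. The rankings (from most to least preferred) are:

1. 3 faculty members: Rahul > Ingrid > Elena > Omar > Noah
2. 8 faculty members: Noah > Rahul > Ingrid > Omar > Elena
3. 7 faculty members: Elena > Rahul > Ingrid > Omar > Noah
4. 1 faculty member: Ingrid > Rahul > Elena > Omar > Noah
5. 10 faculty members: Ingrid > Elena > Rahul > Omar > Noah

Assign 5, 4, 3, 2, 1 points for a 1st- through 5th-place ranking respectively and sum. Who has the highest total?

Ingrid

Noah: 3·1 + 8·5 + 7·1 + 1·1 + 10·1 = 61
Omar: 3·2 + 8·2 + 7·2 + 1·2 + 10·2 = 58
Ingrid: 3·4 + 8·3 + 7·3 + 1·5 + 10·5 = 112
Rahul: 3·5 + 8·4 + 7·4 + 1·4 + 10·3 = 109
Elena: 3·3 + 8·1 + 7·5 + 1·3 + 10·4 = 95
Ingrid has the highest Borda score (112).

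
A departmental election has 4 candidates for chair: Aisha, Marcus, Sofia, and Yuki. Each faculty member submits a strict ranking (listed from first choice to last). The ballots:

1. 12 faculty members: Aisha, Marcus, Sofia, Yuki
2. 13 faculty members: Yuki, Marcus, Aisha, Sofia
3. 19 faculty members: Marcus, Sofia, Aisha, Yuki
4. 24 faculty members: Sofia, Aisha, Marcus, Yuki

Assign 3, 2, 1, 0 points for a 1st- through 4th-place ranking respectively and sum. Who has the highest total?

Marcus

Aisha: 12·3 + 13·1 + 19·1 + 24·2 = 116
Marcus: 12·2 + 13·2 + 19·3 + 24·1 = 131
Sofia: 12·1 + 13·0 + 19·2 + 24·3 = 122
Yuki: 12·0 + 13·3 + 19·0 + 24·0 = 39
Marcus has the highest Borda score (131).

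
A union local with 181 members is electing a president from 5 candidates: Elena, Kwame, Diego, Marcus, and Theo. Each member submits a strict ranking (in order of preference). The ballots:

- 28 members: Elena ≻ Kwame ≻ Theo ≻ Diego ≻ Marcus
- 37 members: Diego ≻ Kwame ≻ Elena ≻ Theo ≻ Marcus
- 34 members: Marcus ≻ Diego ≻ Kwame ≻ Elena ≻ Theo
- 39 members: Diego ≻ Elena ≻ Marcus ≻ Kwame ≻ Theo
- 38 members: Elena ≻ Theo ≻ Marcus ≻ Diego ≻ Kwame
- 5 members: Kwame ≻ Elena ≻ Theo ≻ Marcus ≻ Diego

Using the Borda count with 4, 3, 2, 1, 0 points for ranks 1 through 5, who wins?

Elena

Elena: 28·4 + 37·2 + 34·1 + 39·3 + 38·4 + 5·3 = 504
Kwame: 28·3 + 37·3 + 34·2 + 39·1 + 38·0 + 5·4 = 322
Diego: 28·1 + 37·4 + 34·3 + 39·4 + 38·1 + 5·0 = 472
Marcus: 28·0 + 37·0 + 34·4 + 39·2 + 38·2 + 5·1 = 295
Theo: 28·2 + 37·1 + 34·0 + 39·0 + 38·3 + 5·2 = 217
Elena has the highest Borda score (504).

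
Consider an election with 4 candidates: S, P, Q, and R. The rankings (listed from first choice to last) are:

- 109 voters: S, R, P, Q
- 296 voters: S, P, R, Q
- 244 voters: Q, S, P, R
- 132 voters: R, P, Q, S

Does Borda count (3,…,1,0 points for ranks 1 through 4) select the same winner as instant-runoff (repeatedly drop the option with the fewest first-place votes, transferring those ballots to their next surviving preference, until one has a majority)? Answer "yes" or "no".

Borda — scores: S 1703, P 1209, Q 864, R 910. Winner: S.
Instant-runoff — R1 S 405, P 0, Q 244, R 132 (S winner). Winner: S.
The two methods agree.

yes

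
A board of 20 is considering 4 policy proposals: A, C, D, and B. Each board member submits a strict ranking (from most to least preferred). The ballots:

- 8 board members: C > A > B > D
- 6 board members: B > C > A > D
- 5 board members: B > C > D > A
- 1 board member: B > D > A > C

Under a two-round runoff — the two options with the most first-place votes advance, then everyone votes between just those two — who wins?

B

Round 1 first-place votes: A 0, C 8, D 0, B 12.
B and C advance.
Runoff: B is preferred to C by 12 voters; C by 8.
B wins the runoff.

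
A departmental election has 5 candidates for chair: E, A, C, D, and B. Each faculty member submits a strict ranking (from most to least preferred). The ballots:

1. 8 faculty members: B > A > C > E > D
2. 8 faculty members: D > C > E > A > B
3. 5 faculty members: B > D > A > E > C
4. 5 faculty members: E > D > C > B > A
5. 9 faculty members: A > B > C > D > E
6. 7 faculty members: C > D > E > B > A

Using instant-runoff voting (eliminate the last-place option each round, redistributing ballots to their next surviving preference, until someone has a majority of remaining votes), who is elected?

B

Round 1: E 5, A 9, C 7, D 8, B 13. Eliminate E.
Round 2: A 9, C 7, D 13, B 13. Eliminate C.
Round 3: A 9, D 20, B 13. Eliminate A.
Round 4: D 20, B 22. B has a majority.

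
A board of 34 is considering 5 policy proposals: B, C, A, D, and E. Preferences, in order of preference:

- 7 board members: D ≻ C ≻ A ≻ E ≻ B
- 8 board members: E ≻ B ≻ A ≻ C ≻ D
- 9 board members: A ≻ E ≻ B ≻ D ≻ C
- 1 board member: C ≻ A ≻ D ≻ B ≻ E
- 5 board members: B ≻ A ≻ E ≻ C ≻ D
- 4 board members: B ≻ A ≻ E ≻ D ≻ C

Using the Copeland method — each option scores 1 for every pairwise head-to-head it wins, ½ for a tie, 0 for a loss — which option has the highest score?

B: beats C and D; ties A; loses to E → score 2.5.
C: loses to B, A, D, and E → score 0.
A: beats C, D, and E; ties B → score 3.5.
D: beats C; loses to B, A, and E → score 1.
E: beats B, C, and D; loses to A → score 3.
A has the best pairwise record.

A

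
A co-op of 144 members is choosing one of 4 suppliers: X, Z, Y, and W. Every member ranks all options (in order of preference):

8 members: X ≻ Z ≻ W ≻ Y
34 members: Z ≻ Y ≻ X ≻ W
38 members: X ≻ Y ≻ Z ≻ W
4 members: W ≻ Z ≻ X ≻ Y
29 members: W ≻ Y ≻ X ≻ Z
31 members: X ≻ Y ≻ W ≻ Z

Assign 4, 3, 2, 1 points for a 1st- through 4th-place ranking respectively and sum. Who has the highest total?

X: 8·4 + 34·2 + 38·4 + 4·2 + 29·2 + 31·4 = 442
Z: 8·3 + 34·4 + 38·2 + 4·3 + 29·1 + 31·1 = 308
Y: 8·1 + 34·3 + 38·3 + 4·1 + 29·3 + 31·3 = 408
W: 8·2 + 34·1 + 38·1 + 4·4 + 29·4 + 31·2 = 282
X has the highest Borda score (442).

X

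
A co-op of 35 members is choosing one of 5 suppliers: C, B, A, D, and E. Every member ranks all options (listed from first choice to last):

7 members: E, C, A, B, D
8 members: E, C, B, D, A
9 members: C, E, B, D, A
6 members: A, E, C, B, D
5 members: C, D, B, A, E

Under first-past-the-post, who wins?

First-place votes: C 14, B 0, A 6, D 0, E 15.
E has the most first-place votes.

E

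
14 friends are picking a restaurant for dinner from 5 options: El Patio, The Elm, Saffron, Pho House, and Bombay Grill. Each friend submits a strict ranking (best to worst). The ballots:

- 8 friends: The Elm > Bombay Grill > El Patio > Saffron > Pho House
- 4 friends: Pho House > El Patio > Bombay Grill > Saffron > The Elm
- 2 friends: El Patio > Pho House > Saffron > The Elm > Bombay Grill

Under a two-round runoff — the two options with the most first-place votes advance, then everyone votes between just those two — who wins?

Round 1 first-place votes: El Patio 2, The Elm 8, Saffron 0, Pho House 4, Bombay Grill 0.
The Elm and Pho House advance.
Runoff: The Elm is preferred to Pho House by 8 voters; Pho House by 6.
The Elm wins the runoff.

The Elm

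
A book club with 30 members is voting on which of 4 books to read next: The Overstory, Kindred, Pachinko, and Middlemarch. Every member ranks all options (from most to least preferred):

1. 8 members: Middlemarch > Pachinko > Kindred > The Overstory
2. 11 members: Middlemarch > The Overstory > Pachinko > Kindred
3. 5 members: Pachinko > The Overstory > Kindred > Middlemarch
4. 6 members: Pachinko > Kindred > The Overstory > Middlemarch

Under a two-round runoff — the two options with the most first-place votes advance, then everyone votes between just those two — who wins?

Round 1 first-place votes: The Overstory 0, Kindred 0, Pachinko 11, Middlemarch 19.
Middlemarch and Pachinko advance.
Runoff: Middlemarch is preferred to Pachinko by 19 voters; Pachinko by 11.
Middlemarch wins the runoff.

Middlemarch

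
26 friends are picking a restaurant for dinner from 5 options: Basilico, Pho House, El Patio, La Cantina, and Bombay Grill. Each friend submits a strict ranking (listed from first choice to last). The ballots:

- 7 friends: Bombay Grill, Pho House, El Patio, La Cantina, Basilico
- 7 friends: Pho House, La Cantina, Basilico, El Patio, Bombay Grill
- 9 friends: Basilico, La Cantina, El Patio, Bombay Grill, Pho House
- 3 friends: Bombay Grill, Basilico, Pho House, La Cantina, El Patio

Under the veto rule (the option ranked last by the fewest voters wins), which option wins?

La Cantina

Last-place votes: Basilico 7, Pho House 9, El Patio 3, La Cantina 0, Bombay Grill 7.
La Cantina is ranked last by the fewest voters, so La Cantina wins.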